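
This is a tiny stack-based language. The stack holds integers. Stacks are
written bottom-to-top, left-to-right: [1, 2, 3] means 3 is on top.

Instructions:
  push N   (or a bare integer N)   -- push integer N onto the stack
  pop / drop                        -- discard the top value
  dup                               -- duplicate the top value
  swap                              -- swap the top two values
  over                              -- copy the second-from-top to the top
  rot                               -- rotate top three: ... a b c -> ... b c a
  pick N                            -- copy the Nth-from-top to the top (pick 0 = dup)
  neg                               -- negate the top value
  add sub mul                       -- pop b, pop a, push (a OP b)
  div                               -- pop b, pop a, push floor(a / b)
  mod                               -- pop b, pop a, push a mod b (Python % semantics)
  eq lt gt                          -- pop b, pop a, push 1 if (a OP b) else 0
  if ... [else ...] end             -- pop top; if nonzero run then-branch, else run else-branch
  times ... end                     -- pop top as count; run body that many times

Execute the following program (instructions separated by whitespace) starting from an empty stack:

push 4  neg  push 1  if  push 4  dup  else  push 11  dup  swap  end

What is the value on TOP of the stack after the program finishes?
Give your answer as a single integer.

Answer: 4

Derivation:
After 'push 4': [4]
After 'neg': [-4]
After 'push 1': [-4, 1]
After 'if': [-4]
After 'push 4': [-4, 4]
After 'dup': [-4, 4, 4]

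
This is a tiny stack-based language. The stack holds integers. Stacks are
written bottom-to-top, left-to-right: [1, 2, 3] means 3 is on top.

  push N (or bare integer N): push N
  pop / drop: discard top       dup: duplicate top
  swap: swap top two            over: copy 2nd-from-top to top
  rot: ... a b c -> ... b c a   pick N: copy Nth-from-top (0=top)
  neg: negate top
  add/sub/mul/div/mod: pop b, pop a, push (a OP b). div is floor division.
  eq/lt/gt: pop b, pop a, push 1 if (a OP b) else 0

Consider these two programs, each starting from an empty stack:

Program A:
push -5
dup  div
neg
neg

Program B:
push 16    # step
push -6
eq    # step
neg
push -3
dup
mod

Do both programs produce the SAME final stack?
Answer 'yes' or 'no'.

Answer: no

Derivation:
Program A trace:
  After 'push -5': [-5]
  After 'dup': [-5, -5]
  After 'div': [1]
  After 'neg': [-1]
  After 'neg': [1]
Program A final stack: [1]

Program B trace:
  After 'push 16': [16]
  After 'push -6': [16, -6]
  After 'eq': [0]
  After 'neg': [0]
  After 'push -3': [0, -3]
  After 'dup': [0, -3, -3]
  After 'mod': [0, 0]
Program B final stack: [0, 0]
Same: no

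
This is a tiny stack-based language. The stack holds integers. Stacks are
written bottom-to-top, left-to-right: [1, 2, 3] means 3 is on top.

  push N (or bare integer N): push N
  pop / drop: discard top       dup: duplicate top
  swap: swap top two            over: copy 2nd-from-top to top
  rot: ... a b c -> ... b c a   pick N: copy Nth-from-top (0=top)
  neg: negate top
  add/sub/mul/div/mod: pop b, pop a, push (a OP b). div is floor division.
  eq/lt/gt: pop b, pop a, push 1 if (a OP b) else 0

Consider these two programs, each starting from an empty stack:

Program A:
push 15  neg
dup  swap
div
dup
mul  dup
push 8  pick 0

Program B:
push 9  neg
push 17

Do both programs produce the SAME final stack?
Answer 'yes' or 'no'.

Program A trace:
  After 'push 15': [15]
  After 'neg': [-15]
  After 'dup': [-15, -15]
  After 'swap': [-15, -15]
  After 'div': [1]
  After 'dup': [1, 1]
  After 'mul': [1]
  After 'dup': [1, 1]
  After 'push 8': [1, 1, 8]
  After 'pick 0': [1, 1, 8, 8]
Program A final stack: [1, 1, 8, 8]

Program B trace:
  After 'push 9': [9]
  After 'neg': [-9]
  After 'push 17': [-9, 17]
Program B final stack: [-9, 17]
Same: no

Answer: no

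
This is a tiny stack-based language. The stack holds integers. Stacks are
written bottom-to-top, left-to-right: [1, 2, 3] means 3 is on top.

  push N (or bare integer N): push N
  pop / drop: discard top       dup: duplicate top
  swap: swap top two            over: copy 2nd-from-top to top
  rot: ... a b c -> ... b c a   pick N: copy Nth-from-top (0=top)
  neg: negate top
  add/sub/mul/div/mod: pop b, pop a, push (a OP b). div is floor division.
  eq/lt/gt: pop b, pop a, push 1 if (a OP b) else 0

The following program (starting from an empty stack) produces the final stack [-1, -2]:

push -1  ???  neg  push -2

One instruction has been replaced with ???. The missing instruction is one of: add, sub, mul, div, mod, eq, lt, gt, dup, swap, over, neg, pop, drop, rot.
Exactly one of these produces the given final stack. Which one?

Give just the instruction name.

Stack before ???: [-1]
Stack after ???:  [1]
The instruction that transforms [-1] -> [1] is: neg

Answer: neg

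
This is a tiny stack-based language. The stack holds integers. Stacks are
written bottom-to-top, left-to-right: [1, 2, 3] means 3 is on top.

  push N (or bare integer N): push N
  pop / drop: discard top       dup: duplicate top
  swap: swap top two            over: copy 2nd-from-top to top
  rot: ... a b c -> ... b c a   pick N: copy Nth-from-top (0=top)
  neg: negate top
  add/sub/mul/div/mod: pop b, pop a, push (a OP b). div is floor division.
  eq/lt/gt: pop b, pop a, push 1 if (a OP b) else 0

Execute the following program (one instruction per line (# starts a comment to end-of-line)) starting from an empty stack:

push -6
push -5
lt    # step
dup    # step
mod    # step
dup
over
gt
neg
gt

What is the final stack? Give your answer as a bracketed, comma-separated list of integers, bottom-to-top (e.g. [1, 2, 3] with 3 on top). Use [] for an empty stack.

After 'push -6': [-6]
After 'push -5': [-6, -5]
After 'lt': [1]
After 'dup': [1, 1]
After 'mod': [0]
After 'dup': [0, 0]
After 'over': [0, 0, 0]
After 'gt': [0, 0]
After 'neg': [0, 0]
After 'gt': [0]

Answer: [0]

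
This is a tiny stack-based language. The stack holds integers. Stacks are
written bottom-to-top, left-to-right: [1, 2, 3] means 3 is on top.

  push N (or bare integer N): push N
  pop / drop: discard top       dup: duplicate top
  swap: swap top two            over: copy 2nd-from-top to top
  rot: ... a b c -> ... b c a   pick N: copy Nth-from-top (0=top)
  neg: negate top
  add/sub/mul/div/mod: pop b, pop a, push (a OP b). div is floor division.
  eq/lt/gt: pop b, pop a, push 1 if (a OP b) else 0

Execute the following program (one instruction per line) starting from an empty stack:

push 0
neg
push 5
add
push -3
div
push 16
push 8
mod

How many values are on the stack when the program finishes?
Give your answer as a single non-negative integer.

Answer: 2

Derivation:
After 'push 0': stack = [0] (depth 1)
After 'neg': stack = [0] (depth 1)
After 'push 5': stack = [0, 5] (depth 2)
After 'add': stack = [5] (depth 1)
After 'push -3': stack = [5, -3] (depth 2)
After 'div': stack = [-2] (depth 1)
After 'push 16': stack = [-2, 16] (depth 2)
After 'push 8': stack = [-2, 16, 8] (depth 3)
After 'mod': stack = [-2, 0] (depth 2)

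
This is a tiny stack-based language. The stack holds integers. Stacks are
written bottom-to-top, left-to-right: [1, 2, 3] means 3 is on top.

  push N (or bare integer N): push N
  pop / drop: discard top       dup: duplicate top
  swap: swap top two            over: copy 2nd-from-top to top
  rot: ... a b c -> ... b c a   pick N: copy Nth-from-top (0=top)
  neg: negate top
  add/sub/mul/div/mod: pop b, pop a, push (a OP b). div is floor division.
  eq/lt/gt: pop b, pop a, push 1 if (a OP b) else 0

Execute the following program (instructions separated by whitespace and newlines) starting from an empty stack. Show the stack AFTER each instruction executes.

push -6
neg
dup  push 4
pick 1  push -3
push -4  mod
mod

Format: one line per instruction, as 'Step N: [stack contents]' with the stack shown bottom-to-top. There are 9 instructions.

Step 1: [-6]
Step 2: [6]
Step 3: [6, 6]
Step 4: [6, 6, 4]
Step 5: [6, 6, 4, 6]
Step 6: [6, 6, 4, 6, -3]
Step 7: [6, 6, 4, 6, -3, -4]
Step 8: [6, 6, 4, 6, -3]
Step 9: [6, 6, 4, 0]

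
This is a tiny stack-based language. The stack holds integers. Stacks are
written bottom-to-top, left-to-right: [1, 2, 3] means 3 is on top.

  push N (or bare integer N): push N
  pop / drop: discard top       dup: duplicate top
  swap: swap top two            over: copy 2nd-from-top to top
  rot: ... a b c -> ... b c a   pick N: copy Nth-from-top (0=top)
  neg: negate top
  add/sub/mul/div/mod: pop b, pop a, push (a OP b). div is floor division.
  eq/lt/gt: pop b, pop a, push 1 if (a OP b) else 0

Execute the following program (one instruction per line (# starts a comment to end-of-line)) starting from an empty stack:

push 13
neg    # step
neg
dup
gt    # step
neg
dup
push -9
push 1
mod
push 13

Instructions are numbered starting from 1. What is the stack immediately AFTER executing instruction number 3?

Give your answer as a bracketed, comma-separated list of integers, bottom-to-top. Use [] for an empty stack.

Answer: [13]

Derivation:
Step 1 ('push 13'): [13]
Step 2 ('neg'): [-13]
Step 3 ('neg'): [13]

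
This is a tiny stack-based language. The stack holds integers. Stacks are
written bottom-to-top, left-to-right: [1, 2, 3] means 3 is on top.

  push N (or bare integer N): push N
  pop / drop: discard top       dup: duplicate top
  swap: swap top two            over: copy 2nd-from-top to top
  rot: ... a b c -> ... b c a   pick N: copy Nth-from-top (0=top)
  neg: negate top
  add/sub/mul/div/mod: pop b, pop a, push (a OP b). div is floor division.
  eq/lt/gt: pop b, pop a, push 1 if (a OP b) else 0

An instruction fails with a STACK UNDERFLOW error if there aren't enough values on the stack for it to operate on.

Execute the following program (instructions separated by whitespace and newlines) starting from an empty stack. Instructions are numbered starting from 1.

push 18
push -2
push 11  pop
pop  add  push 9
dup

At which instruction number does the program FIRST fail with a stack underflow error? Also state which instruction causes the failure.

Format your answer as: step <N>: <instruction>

Answer: step 6: add

Derivation:
Step 1 ('push 18'): stack = [18], depth = 1
Step 2 ('push -2'): stack = [18, -2], depth = 2
Step 3 ('push 11'): stack = [18, -2, 11], depth = 3
Step 4 ('pop'): stack = [18, -2], depth = 2
Step 5 ('pop'): stack = [18], depth = 1
Step 6 ('add'): needs 2 value(s) but depth is 1 — STACK UNDERFLOW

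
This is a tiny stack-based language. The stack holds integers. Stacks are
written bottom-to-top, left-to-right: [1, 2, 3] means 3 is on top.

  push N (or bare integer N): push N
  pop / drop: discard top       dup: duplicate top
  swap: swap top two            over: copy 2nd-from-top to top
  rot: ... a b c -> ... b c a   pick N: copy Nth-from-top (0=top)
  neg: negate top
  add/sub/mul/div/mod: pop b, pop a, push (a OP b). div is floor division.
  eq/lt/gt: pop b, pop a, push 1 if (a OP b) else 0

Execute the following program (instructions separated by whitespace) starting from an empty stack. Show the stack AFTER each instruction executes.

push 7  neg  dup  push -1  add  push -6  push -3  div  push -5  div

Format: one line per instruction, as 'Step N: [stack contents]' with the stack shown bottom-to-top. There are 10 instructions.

Step 1: [7]
Step 2: [-7]
Step 3: [-7, -7]
Step 4: [-7, -7, -1]
Step 5: [-7, -8]
Step 6: [-7, -8, -6]
Step 7: [-7, -8, -6, -3]
Step 8: [-7, -8, 2]
Step 9: [-7, -8, 2, -5]
Step 10: [-7, -8, -1]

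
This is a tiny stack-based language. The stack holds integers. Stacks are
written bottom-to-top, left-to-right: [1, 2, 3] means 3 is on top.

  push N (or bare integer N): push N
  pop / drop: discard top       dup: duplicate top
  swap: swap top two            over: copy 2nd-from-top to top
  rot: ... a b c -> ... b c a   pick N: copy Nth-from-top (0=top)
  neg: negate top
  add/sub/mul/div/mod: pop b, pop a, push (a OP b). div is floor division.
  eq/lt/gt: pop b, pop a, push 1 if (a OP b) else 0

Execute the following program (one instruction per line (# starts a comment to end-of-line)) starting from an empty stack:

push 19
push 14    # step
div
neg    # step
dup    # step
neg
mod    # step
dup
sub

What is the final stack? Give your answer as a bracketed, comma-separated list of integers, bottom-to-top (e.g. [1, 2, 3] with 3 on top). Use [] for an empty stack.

Answer: [0]

Derivation:
After 'push 19': [19]
After 'push 14': [19, 14]
After 'div': [1]
After 'neg': [-1]
After 'dup': [-1, -1]
After 'neg': [-1, 1]
After 'mod': [0]
After 'dup': [0, 0]
After 'sub': [0]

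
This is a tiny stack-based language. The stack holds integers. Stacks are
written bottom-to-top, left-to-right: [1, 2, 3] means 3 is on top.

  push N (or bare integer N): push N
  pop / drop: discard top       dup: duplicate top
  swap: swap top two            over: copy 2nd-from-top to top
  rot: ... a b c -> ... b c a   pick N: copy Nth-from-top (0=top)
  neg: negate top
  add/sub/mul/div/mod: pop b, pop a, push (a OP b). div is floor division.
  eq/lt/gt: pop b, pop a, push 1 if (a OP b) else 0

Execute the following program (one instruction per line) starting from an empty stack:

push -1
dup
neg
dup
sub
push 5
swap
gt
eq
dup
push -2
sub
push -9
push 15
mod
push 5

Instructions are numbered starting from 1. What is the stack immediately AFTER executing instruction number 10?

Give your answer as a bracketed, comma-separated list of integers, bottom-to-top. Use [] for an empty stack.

Answer: [0, 0]

Derivation:
Step 1 ('push -1'): [-1]
Step 2 ('dup'): [-1, -1]
Step 3 ('neg'): [-1, 1]
Step 4 ('dup'): [-1, 1, 1]
Step 5 ('sub'): [-1, 0]
Step 6 ('push 5'): [-1, 0, 5]
Step 7 ('swap'): [-1, 5, 0]
Step 8 ('gt'): [-1, 1]
Step 9 ('eq'): [0]
Step 10 ('dup'): [0, 0]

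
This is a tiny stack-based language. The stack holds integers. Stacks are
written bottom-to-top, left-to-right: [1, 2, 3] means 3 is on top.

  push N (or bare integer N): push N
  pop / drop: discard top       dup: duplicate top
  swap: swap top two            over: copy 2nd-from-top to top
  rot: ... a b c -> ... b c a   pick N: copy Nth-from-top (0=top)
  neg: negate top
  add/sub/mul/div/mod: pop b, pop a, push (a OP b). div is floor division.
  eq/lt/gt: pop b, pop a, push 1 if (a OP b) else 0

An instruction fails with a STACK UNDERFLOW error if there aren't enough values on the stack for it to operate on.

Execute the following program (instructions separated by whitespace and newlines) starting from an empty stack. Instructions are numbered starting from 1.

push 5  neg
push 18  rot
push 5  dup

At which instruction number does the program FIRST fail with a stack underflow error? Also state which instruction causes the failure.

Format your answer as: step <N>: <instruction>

Answer: step 4: rot

Derivation:
Step 1 ('push 5'): stack = [5], depth = 1
Step 2 ('neg'): stack = [-5], depth = 1
Step 3 ('push 18'): stack = [-5, 18], depth = 2
Step 4 ('rot'): needs 3 value(s) but depth is 2 — STACK UNDERFLOW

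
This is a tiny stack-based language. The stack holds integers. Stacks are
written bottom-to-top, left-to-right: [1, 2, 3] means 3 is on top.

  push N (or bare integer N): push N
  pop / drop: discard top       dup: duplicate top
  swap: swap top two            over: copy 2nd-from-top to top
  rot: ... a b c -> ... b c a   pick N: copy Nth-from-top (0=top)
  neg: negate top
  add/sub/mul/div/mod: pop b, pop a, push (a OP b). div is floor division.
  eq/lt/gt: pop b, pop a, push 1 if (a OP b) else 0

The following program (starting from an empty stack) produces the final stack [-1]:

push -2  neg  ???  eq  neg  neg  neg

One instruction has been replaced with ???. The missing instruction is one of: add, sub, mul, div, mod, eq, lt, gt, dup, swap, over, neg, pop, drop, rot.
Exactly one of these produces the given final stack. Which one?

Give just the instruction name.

Stack before ???: [2]
Stack after ???:  [2, 2]
The instruction that transforms [2] -> [2, 2] is: dup

Answer: dup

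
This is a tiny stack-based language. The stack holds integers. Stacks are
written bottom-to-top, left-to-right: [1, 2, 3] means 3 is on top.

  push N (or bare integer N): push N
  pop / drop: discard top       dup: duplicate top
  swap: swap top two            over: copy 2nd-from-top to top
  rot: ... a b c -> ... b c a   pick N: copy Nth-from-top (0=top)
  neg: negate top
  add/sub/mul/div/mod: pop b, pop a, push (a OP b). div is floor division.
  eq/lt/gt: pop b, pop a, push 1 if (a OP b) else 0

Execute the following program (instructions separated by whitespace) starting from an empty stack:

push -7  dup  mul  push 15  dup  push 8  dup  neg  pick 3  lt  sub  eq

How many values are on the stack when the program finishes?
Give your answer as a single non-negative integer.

Answer: 3

Derivation:
After 'push -7': stack = [-7] (depth 1)
After 'dup': stack = [-7, -7] (depth 2)
After 'mul': stack = [49] (depth 1)
After 'push 15': stack = [49, 15] (depth 2)
After 'dup': stack = [49, 15, 15] (depth 3)
After 'push 8': stack = [49, 15, 15, 8] (depth 4)
After 'dup': stack = [49, 15, 15, 8, 8] (depth 5)
After 'neg': stack = [49, 15, 15, 8, -8] (depth 5)
After 'pick 3': stack = [49, 15, 15, 8, -8, 15] (depth 6)
After 'lt': stack = [49, 15, 15, 8, 1] (depth 5)
After 'sub': stack = [49, 15, 15, 7] (depth 4)
After 'eq': stack = [49, 15, 0] (depth 3)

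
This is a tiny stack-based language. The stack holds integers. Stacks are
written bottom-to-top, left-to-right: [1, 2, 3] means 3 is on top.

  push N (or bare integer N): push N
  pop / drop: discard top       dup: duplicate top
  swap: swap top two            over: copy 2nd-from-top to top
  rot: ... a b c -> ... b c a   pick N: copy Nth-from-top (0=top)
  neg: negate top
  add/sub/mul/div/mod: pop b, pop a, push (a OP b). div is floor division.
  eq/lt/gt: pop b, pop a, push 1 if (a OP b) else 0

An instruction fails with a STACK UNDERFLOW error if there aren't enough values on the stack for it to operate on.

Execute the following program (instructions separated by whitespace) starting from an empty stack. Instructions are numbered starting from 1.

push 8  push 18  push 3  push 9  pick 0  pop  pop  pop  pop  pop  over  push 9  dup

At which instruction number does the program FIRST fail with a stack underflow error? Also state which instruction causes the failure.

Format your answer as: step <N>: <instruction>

Step 1 ('push 8'): stack = [8], depth = 1
Step 2 ('push 18'): stack = [8, 18], depth = 2
Step 3 ('push 3'): stack = [8, 18, 3], depth = 3
Step 4 ('push 9'): stack = [8, 18, 3, 9], depth = 4
Step 5 ('pick 0'): stack = [8, 18, 3, 9, 9], depth = 5
Step 6 ('pop'): stack = [8, 18, 3, 9], depth = 4
Step 7 ('pop'): stack = [8, 18, 3], depth = 3
Step 8 ('pop'): stack = [8, 18], depth = 2
Step 9 ('pop'): stack = [8], depth = 1
Step 10 ('pop'): stack = [], depth = 0
Step 11 ('over'): needs 2 value(s) but depth is 0 — STACK UNDERFLOW

Answer: step 11: over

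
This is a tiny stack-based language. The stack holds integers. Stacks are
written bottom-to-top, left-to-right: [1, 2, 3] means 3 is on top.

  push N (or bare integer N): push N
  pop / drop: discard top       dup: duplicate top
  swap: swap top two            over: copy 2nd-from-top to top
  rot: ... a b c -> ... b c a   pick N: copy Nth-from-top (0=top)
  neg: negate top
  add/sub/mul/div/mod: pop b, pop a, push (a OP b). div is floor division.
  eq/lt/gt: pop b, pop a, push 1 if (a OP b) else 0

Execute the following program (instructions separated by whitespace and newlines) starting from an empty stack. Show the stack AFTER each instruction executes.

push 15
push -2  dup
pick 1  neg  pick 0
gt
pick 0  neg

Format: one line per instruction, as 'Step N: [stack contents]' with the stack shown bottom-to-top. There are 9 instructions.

Step 1: [15]
Step 2: [15, -2]
Step 3: [15, -2, -2]
Step 4: [15, -2, -2, -2]
Step 5: [15, -2, -2, 2]
Step 6: [15, -2, -2, 2, 2]
Step 7: [15, -2, -2, 0]
Step 8: [15, -2, -2, 0, 0]
Step 9: [15, -2, -2, 0, 0]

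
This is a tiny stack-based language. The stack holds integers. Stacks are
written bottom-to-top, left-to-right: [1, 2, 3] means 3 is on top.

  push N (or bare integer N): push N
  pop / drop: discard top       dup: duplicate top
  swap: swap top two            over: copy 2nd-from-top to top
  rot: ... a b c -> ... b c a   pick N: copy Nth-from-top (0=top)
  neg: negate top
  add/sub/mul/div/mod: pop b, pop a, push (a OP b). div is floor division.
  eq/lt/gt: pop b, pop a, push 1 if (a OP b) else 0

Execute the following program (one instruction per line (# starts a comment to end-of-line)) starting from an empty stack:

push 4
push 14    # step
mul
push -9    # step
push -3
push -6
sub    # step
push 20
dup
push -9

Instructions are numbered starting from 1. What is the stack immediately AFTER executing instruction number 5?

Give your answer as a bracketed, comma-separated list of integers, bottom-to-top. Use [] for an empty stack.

Answer: [56, -9, -3]

Derivation:
Step 1 ('push 4'): [4]
Step 2 ('push 14'): [4, 14]
Step 3 ('mul'): [56]
Step 4 ('push -9'): [56, -9]
Step 5 ('push -3'): [56, -9, -3]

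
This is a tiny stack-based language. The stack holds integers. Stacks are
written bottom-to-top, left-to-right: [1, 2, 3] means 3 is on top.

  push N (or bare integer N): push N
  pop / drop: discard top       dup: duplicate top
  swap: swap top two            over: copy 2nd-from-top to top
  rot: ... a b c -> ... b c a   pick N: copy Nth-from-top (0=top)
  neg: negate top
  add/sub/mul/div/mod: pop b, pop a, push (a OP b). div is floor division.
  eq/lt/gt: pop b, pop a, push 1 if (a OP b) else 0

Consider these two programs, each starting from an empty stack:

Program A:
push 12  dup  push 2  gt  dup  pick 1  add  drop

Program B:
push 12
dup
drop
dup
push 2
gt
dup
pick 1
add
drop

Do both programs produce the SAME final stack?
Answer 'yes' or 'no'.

Answer: yes

Derivation:
Program A trace:
  After 'push 12': [12]
  After 'dup': [12, 12]
  After 'push 2': [12, 12, 2]
  After 'gt': [12, 1]
  After 'dup': [12, 1, 1]
  After 'pick 1': [12, 1, 1, 1]
  After 'add': [12, 1, 2]
  After 'drop': [12, 1]
Program A final stack: [12, 1]

Program B trace:
  After 'push 12': [12]
  After 'dup': [12, 12]
  After 'drop': [12]
  After 'dup': [12, 12]
  After 'push 2': [12, 12, 2]
  After 'gt': [12, 1]
  After 'dup': [12, 1, 1]
  After 'pick 1': [12, 1, 1, 1]
  After 'add': [12, 1, 2]
  After 'drop': [12, 1]
Program B final stack: [12, 1]
Same: yes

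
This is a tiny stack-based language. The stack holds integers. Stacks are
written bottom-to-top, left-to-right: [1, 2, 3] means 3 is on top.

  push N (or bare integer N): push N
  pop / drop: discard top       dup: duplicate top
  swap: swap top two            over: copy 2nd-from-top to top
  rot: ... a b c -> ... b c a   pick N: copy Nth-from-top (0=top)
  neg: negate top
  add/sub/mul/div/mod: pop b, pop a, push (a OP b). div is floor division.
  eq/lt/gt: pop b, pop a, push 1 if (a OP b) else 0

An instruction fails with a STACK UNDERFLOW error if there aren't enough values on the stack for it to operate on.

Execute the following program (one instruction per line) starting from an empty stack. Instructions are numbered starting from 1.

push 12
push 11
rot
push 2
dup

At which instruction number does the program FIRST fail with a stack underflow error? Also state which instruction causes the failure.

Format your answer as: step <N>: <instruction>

Step 1 ('push 12'): stack = [12], depth = 1
Step 2 ('push 11'): stack = [12, 11], depth = 2
Step 3 ('rot'): needs 3 value(s) but depth is 2 — STACK UNDERFLOW

Answer: step 3: rot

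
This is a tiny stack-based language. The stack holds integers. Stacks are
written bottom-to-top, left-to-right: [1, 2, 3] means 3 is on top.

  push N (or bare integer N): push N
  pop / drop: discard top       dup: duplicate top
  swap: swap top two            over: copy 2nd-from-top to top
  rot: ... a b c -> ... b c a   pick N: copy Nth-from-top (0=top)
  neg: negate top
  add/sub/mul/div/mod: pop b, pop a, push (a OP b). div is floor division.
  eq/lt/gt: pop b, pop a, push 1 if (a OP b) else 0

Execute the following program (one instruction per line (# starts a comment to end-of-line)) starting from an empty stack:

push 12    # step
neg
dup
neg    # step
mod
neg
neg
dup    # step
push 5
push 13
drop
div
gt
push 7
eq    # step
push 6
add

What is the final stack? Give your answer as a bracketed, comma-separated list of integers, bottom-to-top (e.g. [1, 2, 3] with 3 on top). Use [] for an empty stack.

After 'push 12': [12]
After 'neg': [-12]
After 'dup': [-12, -12]
After 'neg': [-12, 12]
After 'mod': [0]
After 'neg': [0]
After 'neg': [0]
After 'dup': [0, 0]
After 'push 5': [0, 0, 5]
After 'push 13': [0, 0, 5, 13]
After 'drop': [0, 0, 5]
After 'div': [0, 0]
After 'gt': [0]
After 'push 7': [0, 7]
After 'eq': [0]
After 'push 6': [0, 6]
After 'add': [6]

Answer: [6]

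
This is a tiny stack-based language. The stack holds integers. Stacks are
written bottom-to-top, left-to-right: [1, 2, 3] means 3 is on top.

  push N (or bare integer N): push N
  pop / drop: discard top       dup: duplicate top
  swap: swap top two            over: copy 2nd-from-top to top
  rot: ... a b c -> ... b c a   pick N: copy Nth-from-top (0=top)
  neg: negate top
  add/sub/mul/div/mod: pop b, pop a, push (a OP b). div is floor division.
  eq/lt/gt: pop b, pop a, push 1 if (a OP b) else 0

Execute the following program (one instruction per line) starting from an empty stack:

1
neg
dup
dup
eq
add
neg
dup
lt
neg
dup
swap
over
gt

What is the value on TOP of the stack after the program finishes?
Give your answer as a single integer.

Answer: 0

Derivation:
After 'push 1': [1]
After 'neg': [-1]
After 'dup': [-1, -1]
After 'dup': [-1, -1, -1]
After 'eq': [-1, 1]
After 'add': [0]
After 'neg': [0]
After 'dup': [0, 0]
After 'lt': [0]
After 'neg': [0]
After 'dup': [0, 0]
After 'swap': [0, 0]
After 'over': [0, 0, 0]
After 'gt': [0, 0]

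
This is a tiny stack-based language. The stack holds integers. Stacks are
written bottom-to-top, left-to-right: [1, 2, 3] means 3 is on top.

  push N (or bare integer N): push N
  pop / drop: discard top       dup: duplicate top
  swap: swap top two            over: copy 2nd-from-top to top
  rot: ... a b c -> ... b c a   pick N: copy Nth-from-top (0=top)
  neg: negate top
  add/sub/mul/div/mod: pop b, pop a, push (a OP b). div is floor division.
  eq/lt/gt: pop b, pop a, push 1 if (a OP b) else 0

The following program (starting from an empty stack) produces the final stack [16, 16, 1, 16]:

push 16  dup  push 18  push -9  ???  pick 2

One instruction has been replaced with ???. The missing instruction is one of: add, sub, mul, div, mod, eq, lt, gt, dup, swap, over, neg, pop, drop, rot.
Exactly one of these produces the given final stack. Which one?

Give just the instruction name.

Answer: gt

Derivation:
Stack before ???: [16, 16, 18, -9]
Stack after ???:  [16, 16, 1]
The instruction that transforms [16, 16, 18, -9] -> [16, 16, 1] is: gt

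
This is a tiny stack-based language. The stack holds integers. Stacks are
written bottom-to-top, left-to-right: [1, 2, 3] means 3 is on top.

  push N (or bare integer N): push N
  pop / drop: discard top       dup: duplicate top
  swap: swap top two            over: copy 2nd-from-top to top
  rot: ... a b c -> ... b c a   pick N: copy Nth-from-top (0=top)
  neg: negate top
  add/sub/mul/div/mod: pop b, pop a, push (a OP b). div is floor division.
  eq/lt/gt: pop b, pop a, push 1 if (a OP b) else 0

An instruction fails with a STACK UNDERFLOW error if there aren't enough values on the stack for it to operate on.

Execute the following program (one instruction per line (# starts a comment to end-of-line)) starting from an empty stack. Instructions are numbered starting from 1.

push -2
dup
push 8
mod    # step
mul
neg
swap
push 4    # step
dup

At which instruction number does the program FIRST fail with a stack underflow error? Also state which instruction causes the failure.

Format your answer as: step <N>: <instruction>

Step 1 ('push -2'): stack = [-2], depth = 1
Step 2 ('dup'): stack = [-2, -2], depth = 2
Step 3 ('push 8'): stack = [-2, -2, 8], depth = 3
Step 4 ('mod'): stack = [-2, 6], depth = 2
Step 5 ('mul'): stack = [-12], depth = 1
Step 6 ('neg'): stack = [12], depth = 1
Step 7 ('swap'): needs 2 value(s) but depth is 1 — STACK UNDERFLOW

Answer: step 7: swap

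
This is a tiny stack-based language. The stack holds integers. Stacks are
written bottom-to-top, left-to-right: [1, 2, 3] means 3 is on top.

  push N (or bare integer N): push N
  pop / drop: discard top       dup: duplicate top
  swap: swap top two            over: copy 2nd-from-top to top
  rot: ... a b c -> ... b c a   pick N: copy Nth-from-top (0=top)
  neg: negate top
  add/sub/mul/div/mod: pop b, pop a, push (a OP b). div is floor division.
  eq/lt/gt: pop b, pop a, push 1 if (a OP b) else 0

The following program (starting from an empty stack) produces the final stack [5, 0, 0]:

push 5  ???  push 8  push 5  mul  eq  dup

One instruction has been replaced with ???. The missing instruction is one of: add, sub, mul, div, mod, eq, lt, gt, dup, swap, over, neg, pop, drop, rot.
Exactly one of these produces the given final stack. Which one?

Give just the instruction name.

Stack before ???: [5]
Stack after ???:  [5, 5]
The instruction that transforms [5] -> [5, 5] is: dup

Answer: dup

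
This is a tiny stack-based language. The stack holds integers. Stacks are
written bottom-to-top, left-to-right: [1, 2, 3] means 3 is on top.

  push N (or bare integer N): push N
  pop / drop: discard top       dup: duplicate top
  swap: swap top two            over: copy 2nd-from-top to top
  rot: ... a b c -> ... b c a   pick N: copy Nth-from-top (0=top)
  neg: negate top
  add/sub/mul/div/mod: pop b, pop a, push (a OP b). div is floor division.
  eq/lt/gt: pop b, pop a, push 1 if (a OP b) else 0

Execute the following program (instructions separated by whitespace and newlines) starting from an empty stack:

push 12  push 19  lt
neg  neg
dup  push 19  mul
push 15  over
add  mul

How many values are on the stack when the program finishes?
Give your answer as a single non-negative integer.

Answer: 2

Derivation:
After 'push 12': stack = [12] (depth 1)
After 'push 19': stack = [12, 19] (depth 2)
After 'lt': stack = [1] (depth 1)
After 'neg': stack = [-1] (depth 1)
After 'neg': stack = [1] (depth 1)
After 'dup': stack = [1, 1] (depth 2)
After 'push 19': stack = [1, 1, 19] (depth 3)
After 'mul': stack = [1, 19] (depth 2)
After 'push 15': stack = [1, 19, 15] (depth 3)
After 'over': stack = [1, 19, 15, 19] (depth 4)
After 'add': stack = [1, 19, 34] (depth 3)
After 'mul': stack = [1, 646] (depth 2)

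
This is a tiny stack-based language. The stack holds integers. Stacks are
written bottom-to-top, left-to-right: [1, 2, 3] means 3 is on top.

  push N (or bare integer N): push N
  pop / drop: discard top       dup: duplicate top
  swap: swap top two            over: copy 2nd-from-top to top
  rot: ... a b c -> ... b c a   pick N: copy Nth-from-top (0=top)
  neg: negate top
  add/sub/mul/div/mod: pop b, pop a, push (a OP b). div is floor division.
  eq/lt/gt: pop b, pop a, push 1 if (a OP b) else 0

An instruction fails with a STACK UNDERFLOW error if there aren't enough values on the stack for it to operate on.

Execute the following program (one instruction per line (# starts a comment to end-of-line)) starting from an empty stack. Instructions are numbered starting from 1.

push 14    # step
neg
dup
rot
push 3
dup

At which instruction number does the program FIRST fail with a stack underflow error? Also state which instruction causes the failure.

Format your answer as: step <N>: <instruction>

Answer: step 4: rot

Derivation:
Step 1 ('push 14'): stack = [14], depth = 1
Step 2 ('neg'): stack = [-14], depth = 1
Step 3 ('dup'): stack = [-14, -14], depth = 2
Step 4 ('rot'): needs 3 value(s) but depth is 2 — STACK UNDERFLOW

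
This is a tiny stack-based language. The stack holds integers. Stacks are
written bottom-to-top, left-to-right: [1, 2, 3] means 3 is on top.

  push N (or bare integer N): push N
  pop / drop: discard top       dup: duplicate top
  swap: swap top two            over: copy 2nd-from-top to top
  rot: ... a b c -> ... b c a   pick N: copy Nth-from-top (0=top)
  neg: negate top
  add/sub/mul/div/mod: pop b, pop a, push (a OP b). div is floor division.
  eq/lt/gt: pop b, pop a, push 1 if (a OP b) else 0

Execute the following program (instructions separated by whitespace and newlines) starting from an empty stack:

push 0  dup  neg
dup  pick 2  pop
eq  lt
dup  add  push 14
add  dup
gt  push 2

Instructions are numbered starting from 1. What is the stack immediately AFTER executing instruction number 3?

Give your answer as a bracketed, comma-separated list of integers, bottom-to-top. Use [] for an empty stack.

Step 1 ('push 0'): [0]
Step 2 ('dup'): [0, 0]
Step 3 ('neg'): [0, 0]

Answer: [0, 0]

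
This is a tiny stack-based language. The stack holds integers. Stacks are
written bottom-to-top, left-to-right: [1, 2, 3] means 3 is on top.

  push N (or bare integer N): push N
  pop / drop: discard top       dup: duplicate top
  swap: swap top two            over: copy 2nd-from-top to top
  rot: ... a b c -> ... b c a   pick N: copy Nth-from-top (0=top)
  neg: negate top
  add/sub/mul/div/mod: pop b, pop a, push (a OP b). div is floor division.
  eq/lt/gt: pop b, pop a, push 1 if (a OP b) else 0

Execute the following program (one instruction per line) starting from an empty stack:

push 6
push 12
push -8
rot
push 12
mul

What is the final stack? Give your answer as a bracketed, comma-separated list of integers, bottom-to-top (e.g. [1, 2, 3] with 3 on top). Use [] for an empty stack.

After 'push 6': [6]
After 'push 12': [6, 12]
After 'push -8': [6, 12, -8]
After 'rot': [12, -8, 6]
After 'push 12': [12, -8, 6, 12]
After 'mul': [12, -8, 72]

Answer: [12, -8, 72]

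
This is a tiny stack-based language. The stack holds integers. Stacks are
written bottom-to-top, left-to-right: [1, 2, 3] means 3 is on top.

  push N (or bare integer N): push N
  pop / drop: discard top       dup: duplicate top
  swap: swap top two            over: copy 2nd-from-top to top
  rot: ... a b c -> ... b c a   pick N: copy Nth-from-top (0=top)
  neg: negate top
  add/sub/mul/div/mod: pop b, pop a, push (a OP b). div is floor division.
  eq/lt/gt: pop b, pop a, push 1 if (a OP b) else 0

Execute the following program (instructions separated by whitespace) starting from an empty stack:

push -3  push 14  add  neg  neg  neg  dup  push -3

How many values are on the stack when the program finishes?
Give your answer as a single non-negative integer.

Answer: 3

Derivation:
After 'push -3': stack = [-3] (depth 1)
After 'push 14': stack = [-3, 14] (depth 2)
After 'add': stack = [11] (depth 1)
After 'neg': stack = [-11] (depth 1)
After 'neg': stack = [11] (depth 1)
After 'neg': stack = [-11] (depth 1)
After 'dup': stack = [-11, -11] (depth 2)
After 'push -3': stack = [-11, -11, -3] (depth 3)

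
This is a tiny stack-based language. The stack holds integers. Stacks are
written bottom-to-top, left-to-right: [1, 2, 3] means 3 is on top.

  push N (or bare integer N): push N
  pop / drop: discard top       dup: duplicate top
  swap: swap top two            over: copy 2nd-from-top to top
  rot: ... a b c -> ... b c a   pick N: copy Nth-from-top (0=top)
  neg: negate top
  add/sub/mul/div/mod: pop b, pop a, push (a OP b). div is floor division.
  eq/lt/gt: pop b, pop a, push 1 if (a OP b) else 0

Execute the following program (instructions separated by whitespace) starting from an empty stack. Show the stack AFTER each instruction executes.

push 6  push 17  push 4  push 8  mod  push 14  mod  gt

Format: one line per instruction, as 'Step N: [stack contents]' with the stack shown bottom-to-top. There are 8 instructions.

Step 1: [6]
Step 2: [6, 17]
Step 3: [6, 17, 4]
Step 4: [6, 17, 4, 8]
Step 5: [6, 17, 4]
Step 6: [6, 17, 4, 14]
Step 7: [6, 17, 4]
Step 8: [6, 1]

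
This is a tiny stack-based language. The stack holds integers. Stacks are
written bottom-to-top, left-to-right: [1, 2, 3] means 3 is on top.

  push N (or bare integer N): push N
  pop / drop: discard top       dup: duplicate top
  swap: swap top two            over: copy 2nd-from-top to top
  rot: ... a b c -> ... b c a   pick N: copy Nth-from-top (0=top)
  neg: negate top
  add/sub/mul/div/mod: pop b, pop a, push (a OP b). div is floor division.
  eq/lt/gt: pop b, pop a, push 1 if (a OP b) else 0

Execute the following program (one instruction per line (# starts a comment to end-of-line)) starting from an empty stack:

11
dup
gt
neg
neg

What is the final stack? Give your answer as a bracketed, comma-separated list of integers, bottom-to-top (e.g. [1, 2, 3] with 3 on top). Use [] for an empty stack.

Answer: [0]

Derivation:
After 'push 11': [11]
After 'dup': [11, 11]
After 'gt': [0]
After 'neg': [0]
After 'neg': [0]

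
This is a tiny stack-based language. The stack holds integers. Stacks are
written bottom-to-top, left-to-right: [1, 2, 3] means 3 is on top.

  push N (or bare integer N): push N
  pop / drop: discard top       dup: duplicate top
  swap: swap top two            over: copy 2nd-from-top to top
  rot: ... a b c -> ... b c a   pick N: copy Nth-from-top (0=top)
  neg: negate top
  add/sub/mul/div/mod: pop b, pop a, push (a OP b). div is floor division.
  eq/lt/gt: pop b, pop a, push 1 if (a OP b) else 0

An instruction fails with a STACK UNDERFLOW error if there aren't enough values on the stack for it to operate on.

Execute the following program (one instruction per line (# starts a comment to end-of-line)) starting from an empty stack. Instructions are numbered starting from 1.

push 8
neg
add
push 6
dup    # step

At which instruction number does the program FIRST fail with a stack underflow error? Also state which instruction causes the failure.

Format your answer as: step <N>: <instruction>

Answer: step 3: add

Derivation:
Step 1 ('push 8'): stack = [8], depth = 1
Step 2 ('neg'): stack = [-8], depth = 1
Step 3 ('add'): needs 2 value(s) but depth is 1 — STACK UNDERFLOW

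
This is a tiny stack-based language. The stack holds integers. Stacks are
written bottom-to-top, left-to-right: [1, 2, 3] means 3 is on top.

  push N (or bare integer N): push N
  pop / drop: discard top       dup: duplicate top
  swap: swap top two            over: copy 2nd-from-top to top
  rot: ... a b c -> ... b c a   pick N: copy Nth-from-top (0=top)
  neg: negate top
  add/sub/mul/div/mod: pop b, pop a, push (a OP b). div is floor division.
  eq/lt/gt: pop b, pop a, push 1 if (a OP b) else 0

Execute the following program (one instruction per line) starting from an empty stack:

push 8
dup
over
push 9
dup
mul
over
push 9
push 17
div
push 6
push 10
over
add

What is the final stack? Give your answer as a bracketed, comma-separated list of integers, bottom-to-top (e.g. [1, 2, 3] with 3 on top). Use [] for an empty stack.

Answer: [8, 8, 8, 81, 8, 0, 6, 16]

Derivation:
After 'push 8': [8]
After 'dup': [8, 8]
After 'over': [8, 8, 8]
After 'push 9': [8, 8, 8, 9]
After 'dup': [8, 8, 8, 9, 9]
After 'mul': [8, 8, 8, 81]
After 'over': [8, 8, 8, 81, 8]
After 'push 9': [8, 8, 8, 81, 8, 9]
After 'push 17': [8, 8, 8, 81, 8, 9, 17]
After 'div': [8, 8, 8, 81, 8, 0]
After 'push 6': [8, 8, 8, 81, 8, 0, 6]
After 'push 10': [8, 8, 8, 81, 8, 0, 6, 10]
After 'over': [8, 8, 8, 81, 8, 0, 6, 10, 6]
After 'add': [8, 8, 8, 81, 8, 0, 6, 16]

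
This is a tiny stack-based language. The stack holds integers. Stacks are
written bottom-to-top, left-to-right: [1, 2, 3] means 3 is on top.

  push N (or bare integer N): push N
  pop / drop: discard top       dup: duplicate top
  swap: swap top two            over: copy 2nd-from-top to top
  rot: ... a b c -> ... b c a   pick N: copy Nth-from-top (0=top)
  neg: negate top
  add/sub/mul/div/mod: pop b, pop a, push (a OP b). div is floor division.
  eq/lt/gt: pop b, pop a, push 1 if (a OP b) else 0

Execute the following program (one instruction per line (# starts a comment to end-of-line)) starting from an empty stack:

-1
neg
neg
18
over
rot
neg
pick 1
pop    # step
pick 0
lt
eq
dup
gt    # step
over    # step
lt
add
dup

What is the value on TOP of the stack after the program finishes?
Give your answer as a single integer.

After 'push -1': [-1]
After 'neg': [1]
After 'neg': [-1]
After 'push 18': [-1, 18]
After 'over': [-1, 18, -1]
After 'rot': [18, -1, -1]
After 'neg': [18, -1, 1]
After 'pick 1': [18, -1, 1, -1]
After 'pop': [18, -1, 1]
After 'pick 0': [18, -1, 1, 1]
After 'lt': [18, -1, 0]
After 'eq': [18, 0]
After 'dup': [18, 0, 0]
After 'gt': [18, 0]
After 'over': [18, 0, 18]
After 'lt': [18, 1]
After 'add': [19]
After 'dup': [19, 19]

Answer: 19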